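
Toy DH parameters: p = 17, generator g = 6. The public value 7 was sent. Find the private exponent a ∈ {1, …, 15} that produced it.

Try successive powers of 6 modulo 17:
6^1 ≡ 6
6^2 ≡ 2
6^3 ≡ 12
6^4 ≡ 4
6^5 ≡ 7
Found: a = 5.

5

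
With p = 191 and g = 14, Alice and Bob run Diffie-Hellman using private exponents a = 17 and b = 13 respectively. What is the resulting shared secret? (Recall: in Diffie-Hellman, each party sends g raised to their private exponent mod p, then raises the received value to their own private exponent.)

Alice sends A = g^a mod p = 14^17 mod 191.
14^1 ≡ 14 (mod 191)
14^2 = (14^1)^2 ≡ 14^2 = 196 ≡ 5 (mod 191)
14^4 = (14^2)^2 ≡ 5^2 = 25 ≡ 25 (mod 191)
14^8 = (14^4)^2 ≡ 25^2 = 625 ≡ 52 (mod 191)
14^16 = (14^8)^2 ≡ 52^2 = 2704 ≡ 30 (mod 191)
14^17 = 14^16 · 14^1 ≡ 30 · 14 ≡ 38 (mod 191).
So A = 38. Bob then computes K = A^b mod p = 38^13 mod 191.
38^1 ≡ 38 (mod 191)
38^2 = (38^1)^2 ≡ 38^2 = 1444 ≡ 107 (mod 191)
38^4 = (38^2)^2 ≡ 107^2 = 11449 ≡ 180 (mod 191)
38^8 = (38^4)^2 ≡ 180^2 = 32400 ≡ 121 (mod 191)
38^13 = 38^8 · 38^4 · 38^1 ≡ 121 · 180 · 38 ≡ 37 (mod 191).

37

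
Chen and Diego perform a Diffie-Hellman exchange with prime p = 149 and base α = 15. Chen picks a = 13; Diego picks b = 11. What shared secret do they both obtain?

Chen sends A = α^a mod p = 15^13 mod 149.
15^1 ≡ 15 (mod 149)
15^2 = (15^1)^2 ≡ 15^2 = 225 ≡ 76 (mod 149)
15^4 = (15^2)^2 ≡ 76^2 = 5776 ≡ 114 (mod 149)
15^8 = (15^4)^2 ≡ 114^2 = 12996 ≡ 33 (mod 149)
15^13 = 15^8 · 15^4 · 15^1 ≡ 33 · 114 · 15 ≡ 108 (mod 149).
So A = 108. Diego then computes K = A^b mod p = 108^11 mod 149.
108^1 ≡ 108 (mod 149)
108^2 = (108^1)^2 ≡ 108^2 = 11664 ≡ 42 (mod 149)
108^4 = (108^2)^2 ≡ 42^2 = 1764 ≡ 125 (mod 149)
108^8 = (108^4)^2 ≡ 125^2 = 15625 ≡ 129 (mod 149)
108^11 = 108^8 · 108^2 · 108^1 ≡ 129 · 42 · 108 ≡ 21 (mod 149).

21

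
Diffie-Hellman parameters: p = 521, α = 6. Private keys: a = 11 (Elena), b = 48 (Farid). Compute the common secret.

433

Farid sends B = α^b mod p = 6^48 mod 521.
6^1 ≡ 6 (mod 521)
6^2 = (6^1)^2 ≡ 6^2 = 36 ≡ 36 (mod 521)
6^4 = (6^2)^2 ≡ 36^2 = 1296 ≡ 254 (mod 521)
6^8 = (6^4)^2 ≡ 254^2 = 64516 ≡ 433 (mod 521)
6^16 = (6^8)^2 ≡ 433^2 = 187489 ≡ 450 (mod 521)
6^32 = (6^16)^2 ≡ 450^2 = 202500 ≡ 352 (mod 521)
6^48 = 6^32 · 6^16 ≡ 352 · 450 ≡ 16 (mod 521).
So B = 16. Elena then computes K = B^a mod p = 16^11 mod 521.
16^1 ≡ 16 (mod 521)
16^2 = (16^1)^2 ≡ 16^2 = 256 ≡ 256 (mod 521)
16^4 = (16^2)^2 ≡ 256^2 = 65536 ≡ 411 (mod 521)
16^8 = (16^4)^2 ≡ 411^2 = 168921 ≡ 117 (mod 521)
16^11 = 16^8 · 16^2 · 16^1 ≡ 117 · 256 · 16 ≡ 433 (mod 521).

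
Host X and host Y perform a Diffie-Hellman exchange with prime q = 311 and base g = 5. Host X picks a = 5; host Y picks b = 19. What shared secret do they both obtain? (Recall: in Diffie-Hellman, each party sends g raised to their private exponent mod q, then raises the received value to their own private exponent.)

Host X sends A = g^a mod q = 5^5 mod 311.
5^1 ≡ 5 (mod 311)
5^2 = (5^1)^2 ≡ 5^2 = 25 ≡ 25 (mod 311)
5^4 = (5^2)^2 ≡ 25^2 = 625 ≡ 3 (mod 311)
5^5 = 5^4 · 5^1 ≡ 3 · 5 ≡ 15 (mod 311).
So A = 15. Host Y then computes K = A^b mod q = 15^19 mod 311.
15^1 ≡ 15 (mod 311)
15^2 = (15^1)^2 ≡ 15^2 = 225 ≡ 225 (mod 311)
15^4 = (15^2)^2 ≡ 225^2 = 50625 ≡ 243 (mod 311)
15^8 = (15^4)^2 ≡ 243^2 = 59049 ≡ 270 (mod 311)
15^16 = (15^8)^2 ≡ 270^2 = 72900 ≡ 126 (mod 311)
15^19 = 15^16 · 15^2 · 15^1 ≡ 126 · 225 · 15 ≡ 113 (mod 311).

113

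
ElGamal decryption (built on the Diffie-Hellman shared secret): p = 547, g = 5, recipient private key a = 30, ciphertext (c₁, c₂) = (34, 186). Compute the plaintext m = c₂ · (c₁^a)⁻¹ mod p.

Shared mask s = c₁^a mod p = 34^30 mod 547.
34^1 ≡ 34 (mod 547)
34^2 = (34^1)^2 ≡ 34^2 = 1156 ≡ 62 (mod 547)
34^4 = (34^2)^2 ≡ 62^2 = 3844 ≡ 15 (mod 547)
34^8 = (34^4)^2 ≡ 15^2 = 225 ≡ 225 (mod 547)
34^16 = (34^8)^2 ≡ 225^2 = 50625 ≡ 301 (mod 547)
34^30 = 34^16 · 34^8 · 34^4 · 34^2 ≡ 301 · 225 · 15 · 62 ≡ 482 (mod 547).
So s = 482; s⁻¹ ≡ 446 (mod 547).
m = c₂ · s⁻¹ mod 547 = 186 · 446 mod 547 = 359.

359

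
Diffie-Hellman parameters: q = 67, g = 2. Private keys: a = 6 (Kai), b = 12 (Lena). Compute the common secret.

64

Kai sends A = g^a mod q = 2^6 mod 67.
2^1 ≡ 2 (mod 67)
2^2 = (2^1)^2 ≡ 2^2 = 4 ≡ 4 (mod 67)
2^4 = (2^2)^2 ≡ 4^2 = 16 ≡ 16 (mod 67)
2^6 = 2^4 · 2^2 ≡ 16 · 4 ≡ 64 (mod 67).
So A = 64. Lena then computes K = A^b mod q = 64^12 mod 67.
64^1 ≡ 64 (mod 67)
64^2 = (64^1)^2 ≡ 64^2 = 4096 ≡ 9 (mod 67)
64^4 = (64^2)^2 ≡ 9^2 = 81 ≡ 14 (mod 67)
64^8 = (64^4)^2 ≡ 14^2 = 196 ≡ 62 (mod 67)
64^12 = 64^8 · 64^4 ≡ 62 · 14 ≡ 64 (mod 67).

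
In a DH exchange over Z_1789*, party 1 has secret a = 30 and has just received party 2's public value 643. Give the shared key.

Shared key K = 643^30 mod 1789.
643^1 ≡ 643 (mod 1789)
643^2 = (643^1)^2 ≡ 643^2 = 413449 ≡ 190 (mod 1789)
643^4 = (643^2)^2 ≡ 190^2 = 36100 ≡ 320 (mod 1789)
643^8 = (643^4)^2 ≡ 320^2 = 102400 ≡ 427 (mod 1789)
643^16 = (643^8)^2 ≡ 427^2 = 182329 ≡ 1640 (mod 1789)
643^30 = 643^16 · 643^8 · 643^4 · 643^2 ≡ 1640 · 427 · 320 · 190 ≡ 1162 (mod 1789).

1162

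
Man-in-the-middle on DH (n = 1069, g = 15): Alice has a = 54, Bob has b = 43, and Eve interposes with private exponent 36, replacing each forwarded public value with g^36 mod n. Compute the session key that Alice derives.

Alice receives Eve's public value M = 15^36 mod 1069 instead of the honest one.
15^1 ≡ 15 (mod 1069)
15^2 = (15^1)^2 ≡ 15^2 = 225 ≡ 225 (mod 1069)
15^4 = (15^2)^2 ≡ 225^2 = 50625 ≡ 382 (mod 1069)
15^8 = (15^4)^2 ≡ 382^2 = 145924 ≡ 540 (mod 1069)
15^16 = (15^8)^2 ≡ 540^2 = 291600 ≡ 832 (mod 1069)
15^32 = (15^16)^2 ≡ 832^2 = 692224 ≡ 581 (mod 1069)
15^36 = 15^32 · 15^4 ≡ 581 · 382 ≡ 659 (mod 1069).
So M = 659. Alice computes K = M^54 mod 1069.
659^1 ≡ 659 (mod 1069)
659^2 = (659^1)^2 ≡ 659^2 = 434281 ≡ 267 (mod 1069)
659^4 = (659^2)^2 ≡ 267^2 = 71289 ≡ 735 (mod 1069)
659^8 = (659^4)^2 ≡ 735^2 = 540225 ≡ 380 (mod 1069)
659^16 = (659^8)^2 ≡ 380^2 = 144400 ≡ 85 (mod 1069)
659^32 = (659^16)^2 ≡ 85^2 = 7225 ≡ 811 (mod 1069)
659^54 = 659^32 · 659^16 · 659^4 · 659^2 ≡ 811 · 85 · 735 · 267 ≡ 42 (mod 1069).

42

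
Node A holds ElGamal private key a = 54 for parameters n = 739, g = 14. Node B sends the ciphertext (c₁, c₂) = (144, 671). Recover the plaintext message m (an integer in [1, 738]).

378

Shared mask s = c₁^a mod n = 144^54 mod 739.
144^1 ≡ 144 (mod 739)
144^2 = (144^1)^2 ≡ 144^2 = 20736 ≡ 44 (mod 739)
144^4 = (144^2)^2 ≡ 44^2 = 1936 ≡ 458 (mod 739)
144^8 = (144^4)^2 ≡ 458^2 = 209764 ≡ 627 (mod 739)
144^16 = (144^8)^2 ≡ 627^2 = 393129 ≡ 720 (mod 739)
144^32 = (144^16)^2 ≡ 720^2 = 518400 ≡ 361 (mod 739)
144^54 = 144^32 · 144^16 · 144^4 · 144^2 ≡ 361 · 720 · 458 · 44 ≡ 731 (mod 739).
So s = 731; s⁻¹ ≡ 277 (mod 739).
m = c₂ · s⁻¹ mod 739 = 671 · 277 mod 739 = 378.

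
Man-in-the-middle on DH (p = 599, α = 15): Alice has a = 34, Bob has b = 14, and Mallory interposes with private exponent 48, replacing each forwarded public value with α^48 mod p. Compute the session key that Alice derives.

25

Alice receives Mallory's public value M = 15^48 mod 599 instead of the honest one.
15^1 ≡ 15 (mod 599)
15^2 = (15^1)^2 ≡ 15^2 = 225 ≡ 225 (mod 599)
15^4 = (15^2)^2 ≡ 225^2 = 50625 ≡ 309 (mod 599)
15^8 = (15^4)^2 ≡ 309^2 = 95481 ≡ 240 (mod 599)
15^16 = (15^8)^2 ≡ 240^2 = 57600 ≡ 96 (mod 599)
15^32 = (15^16)^2 ≡ 96^2 = 9216 ≡ 231 (mod 599)
15^48 = 15^32 · 15^16 ≡ 231 · 96 ≡ 13 (mod 599).
So M = 13. Alice computes K = M^34 mod 599.
13^1 ≡ 13 (mod 599)
13^2 = (13^1)^2 ≡ 13^2 = 169 ≡ 169 (mod 599)
13^4 = (13^2)^2 ≡ 169^2 = 28561 ≡ 408 (mod 599)
13^8 = (13^4)^2 ≡ 408^2 = 166464 ≡ 541 (mod 599)
13^16 = (13^8)^2 ≡ 541^2 = 292681 ≡ 369 (mod 599)
13^32 = (13^16)^2 ≡ 369^2 = 136161 ≡ 188 (mod 599)
13^34 = 13^32 · 13^2 ≡ 188 · 169 ≡ 25 (mod 599).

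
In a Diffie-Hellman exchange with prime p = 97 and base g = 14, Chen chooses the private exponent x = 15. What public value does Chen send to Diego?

46

Public value = 14^15 mod 97.
14^1 ≡ 14 (mod 97)
14^2 = (14^1)^2 ≡ 14^2 = 196 ≡ 2 (mod 97)
14^4 = (14^2)^2 ≡ 2^2 = 4 ≡ 4 (mod 97)
14^8 = (14^4)^2 ≡ 4^2 = 16 ≡ 16 (mod 97)
14^15 = 14^8 · 14^4 · 14^2 · 14^1 ≡ 16 · 4 · 2 · 14 ≡ 46 (mod 97).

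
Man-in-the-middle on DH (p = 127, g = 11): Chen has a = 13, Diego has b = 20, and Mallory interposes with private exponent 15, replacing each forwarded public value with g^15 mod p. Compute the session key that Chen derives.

Chen receives Mallory's public value M = 11^15 mod 127 instead of the honest one.
11^1 ≡ 11 (mod 127)
11^2 = (11^1)^2 ≡ 11^2 = 121 ≡ 121 (mod 127)
11^4 = (11^2)^2 ≡ 121^2 = 14641 ≡ 36 (mod 127)
11^8 = (11^4)^2 ≡ 36^2 = 1296 ≡ 26 (mod 127)
11^15 = 11^8 · 11^4 · 11^2 · 11^1 ≡ 26 · 36 · 121 · 11 ≡ 73 (mod 127).
So M = 73. Chen computes K = M^13 mod 127.
73^1 ≡ 73 (mod 127)
73^2 = (73^1)^2 ≡ 73^2 = 5329 ≡ 122 (mod 127)
73^4 = (73^2)^2 ≡ 122^2 = 14884 ≡ 25 (mod 127)
73^8 = (73^4)^2 ≡ 25^2 = 625 ≡ 117 (mod 127)
73^13 = 73^8 · 73^4 · 73^1 ≡ 117 · 25 · 73 ≡ 38 (mod 127).

38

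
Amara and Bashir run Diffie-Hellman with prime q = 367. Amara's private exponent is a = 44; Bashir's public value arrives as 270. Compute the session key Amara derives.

Shared key K = 270^44 mod 367.
270^1 ≡ 270 (mod 367)
270^2 = (270^1)^2 ≡ 270^2 = 72900 ≡ 234 (mod 367)
270^4 = (270^2)^2 ≡ 234^2 = 54756 ≡ 73 (mod 367)
270^8 = (270^4)^2 ≡ 73^2 = 5329 ≡ 191 (mod 367)
270^16 = (270^8)^2 ≡ 191^2 = 36481 ≡ 148 (mod 367)
270^32 = (270^16)^2 ≡ 148^2 = 21904 ≡ 251 (mod 367)
270^44 = 270^32 · 270^8 · 270^4 ≡ 251 · 191 · 73 ≡ 348 (mod 367).

348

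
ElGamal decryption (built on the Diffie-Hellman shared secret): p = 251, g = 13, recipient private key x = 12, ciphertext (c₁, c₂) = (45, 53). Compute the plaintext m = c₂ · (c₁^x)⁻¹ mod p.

Shared mask s = c₁^x mod p = 45^12 mod 251.
45^1 ≡ 45 (mod 251)
45^2 = (45^1)^2 ≡ 45^2 = 2025 ≡ 17 (mod 251)
45^4 = (45^2)^2 ≡ 17^2 = 289 ≡ 38 (mod 251)
45^8 = (45^4)^2 ≡ 38^2 = 1444 ≡ 189 (mod 251)
45^12 = 45^8 · 45^4 ≡ 189 · 38 ≡ 154 (mod 251).
So s = 154; s⁻¹ ≡ 207 (mod 251).
m = c₂ · s⁻¹ mod 251 = 53 · 207 mod 251 = 178.

178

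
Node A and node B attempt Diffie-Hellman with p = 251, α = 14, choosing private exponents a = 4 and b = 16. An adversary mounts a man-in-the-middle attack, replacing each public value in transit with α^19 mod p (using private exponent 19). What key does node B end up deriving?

214

Node B receives an adversary's public value M = 14^19 mod 251 instead of the honest one.
14^1 ≡ 14 (mod 251)
14^2 = (14^1)^2 ≡ 14^2 = 196 ≡ 196 (mod 251)
14^4 = (14^2)^2 ≡ 196^2 = 38416 ≡ 13 (mod 251)
14^8 = (14^4)^2 ≡ 13^2 = 169 ≡ 169 (mod 251)
14^16 = (14^8)^2 ≡ 169^2 = 28561 ≡ 198 (mod 251)
14^19 = 14^16 · 14^2 · 14^1 ≡ 198 · 196 · 14 ≡ 148 (mod 251).
So M = 148. Node B computes K = M^16 mod 251.
148^1 ≡ 148 (mod 251)
148^2 = (148^1)^2 ≡ 148^2 = 21904 ≡ 67 (mod 251)
148^4 = (148^2)^2 ≡ 67^2 = 4489 ≡ 222 (mod 251)
148^8 = (148^4)^2 ≡ 222^2 = 49284 ≡ 88 (mod 251)
148^16 = (148^8)^2 ≡ 88^2 = 7744 ≡ 214 (mod 251)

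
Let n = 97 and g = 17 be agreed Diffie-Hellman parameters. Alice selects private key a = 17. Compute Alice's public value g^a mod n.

84

Public value = 17^17 mod 97.
17^1 ≡ 17 (mod 97)
17^2 = (17^1)^2 ≡ 17^2 = 289 ≡ 95 (mod 97)
17^4 = (17^2)^2 ≡ 95^2 = 9025 ≡ 4 (mod 97)
17^8 = (17^4)^2 ≡ 4^2 = 16 ≡ 16 (mod 97)
17^16 = (17^8)^2 ≡ 16^2 = 256 ≡ 62 (mod 97)
17^17 = 17^16 · 17^1 ≡ 62 · 17 ≡ 84 (mod 97).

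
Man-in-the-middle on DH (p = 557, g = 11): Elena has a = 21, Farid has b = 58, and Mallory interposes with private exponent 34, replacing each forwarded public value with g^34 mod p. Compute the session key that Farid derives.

451

Farid receives Mallory's public value M = 11^34 mod 557 instead of the honest one.
11^1 ≡ 11 (mod 557)
11^2 = (11^1)^2 ≡ 11^2 = 121 ≡ 121 (mod 557)
11^4 = (11^2)^2 ≡ 121^2 = 14641 ≡ 159 (mod 557)
11^8 = (11^4)^2 ≡ 159^2 = 25281 ≡ 216 (mod 557)
11^16 = (11^8)^2 ≡ 216^2 = 46656 ≡ 425 (mod 557)
11^32 = (11^16)^2 ≡ 425^2 = 180625 ≡ 157 (mod 557)
11^34 = 11^32 · 11^2 ≡ 157 · 121 ≡ 59 (mod 557).
So M = 59. Farid computes K = M^58 mod 557.
59^1 ≡ 59 (mod 557)
59^2 = (59^1)^2 ≡ 59^2 = 3481 ≡ 139 (mod 557)
59^4 = (59^2)^2 ≡ 139^2 = 19321 ≡ 383 (mod 557)
59^8 = (59^4)^2 ≡ 383^2 = 146689 ≡ 198 (mod 557)
59^16 = (59^8)^2 ≡ 198^2 = 39204 ≡ 214 (mod 557)
59^32 = (59^16)^2 ≡ 214^2 = 45796 ≡ 122 (mod 557)
59^58 = 59^32 · 59^16 · 59^8 · 59^2 ≡ 122 · 214 · 198 · 139 ≡ 451 (mod 557).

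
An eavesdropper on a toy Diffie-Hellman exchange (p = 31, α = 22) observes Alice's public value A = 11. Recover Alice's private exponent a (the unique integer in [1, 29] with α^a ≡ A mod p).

Try successive powers of 22 modulo 31:
22^1 ≡ 22
22^2 ≡ 19
22^3 ≡ 15
22^4 ≡ 20
22^5 ≡ 6
22^6 ≡ 8
22^7 ≡ 21
22^8 ≡ 28
22^9 ≡ 27
22^10 ≡ 5
22^11 ≡ 17
22^12 ≡ 2
22^13 ≡ 13
22^14 ≡ 7
22^15 ≡ 30
22^16 ≡ 9
22^17 ≡ 12
22^18 ≡ 16
22^19 ≡ 11
Found: a = 19.

19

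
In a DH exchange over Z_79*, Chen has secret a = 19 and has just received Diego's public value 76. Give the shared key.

42

Shared key K = 76^19 mod 79.
76^1 ≡ 76 (mod 79)
76^2 = (76^1)^2 ≡ 76^2 = 5776 ≡ 9 (mod 79)
76^4 = (76^2)^2 ≡ 9^2 = 81 ≡ 2 (mod 79)
76^8 = (76^4)^2 ≡ 2^2 = 4 ≡ 4 (mod 79)
76^16 = (76^8)^2 ≡ 4^2 = 16 ≡ 16 (mod 79)
76^19 = 76^16 · 76^2 · 76^1 ≡ 16 · 9 · 76 ≡ 42 (mod 79).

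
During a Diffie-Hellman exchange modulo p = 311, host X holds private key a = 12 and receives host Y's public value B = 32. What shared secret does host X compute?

13

Shared key K = 32^12 mod 311.
32^1 ≡ 32 (mod 311)
32^2 = (32^1)^2 ≡ 32^2 = 1024 ≡ 91 (mod 311)
32^4 = (32^2)^2 ≡ 91^2 = 8281 ≡ 195 (mod 311)
32^8 = (32^4)^2 ≡ 195^2 = 38025 ≡ 83 (mod 311)
32^12 = 32^8 · 32^4 ≡ 83 · 195 ≡ 13 (mod 311).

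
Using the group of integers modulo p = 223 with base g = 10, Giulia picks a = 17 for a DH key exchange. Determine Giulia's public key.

134

Public value = 10^17 mod 223.
10^1 ≡ 10 (mod 223)
10^2 = (10^1)^2 ≡ 10^2 = 100 ≡ 100 (mod 223)
10^4 = (10^2)^2 ≡ 100^2 = 10000 ≡ 188 (mod 223)
10^8 = (10^4)^2 ≡ 188^2 = 35344 ≡ 110 (mod 223)
10^16 = (10^8)^2 ≡ 110^2 = 12100 ≡ 58 (mod 223)
10^17 = 10^16 · 10^1 ≡ 58 · 10 ≡ 134 (mod 223).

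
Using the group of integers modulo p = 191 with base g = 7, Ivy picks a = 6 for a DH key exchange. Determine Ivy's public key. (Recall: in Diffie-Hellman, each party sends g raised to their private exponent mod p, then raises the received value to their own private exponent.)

Public value = 7^6 (mod 191).
7^1 ≡ 7 (mod 191)
7^2 = (7^1)^2 ≡ 7^2 = 49 ≡ 49 (mod 191)
7^4 = (7^2)^2 ≡ 49^2 = 2401 ≡ 109 (mod 191)
7^6 = 7^4 · 7^2 ≡ 109 · 49 ≡ 184 (mod 191).

184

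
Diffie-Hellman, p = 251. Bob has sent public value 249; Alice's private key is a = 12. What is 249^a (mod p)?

80

Shared key K = 249^12 mod 251.
249^1 ≡ 249 (mod 251)
249^2 = (249^1)^2 ≡ 249^2 = 62001 ≡ 4 (mod 251)
249^4 = (249^2)^2 ≡ 4^2 = 16 ≡ 16 (mod 251)
249^8 = (249^4)^2 ≡ 16^2 = 256 ≡ 5 (mod 251)
249^12 = 249^8 · 249^4 ≡ 5 · 16 ≡ 80 (mod 251).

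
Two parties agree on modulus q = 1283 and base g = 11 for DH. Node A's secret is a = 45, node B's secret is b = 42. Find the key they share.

147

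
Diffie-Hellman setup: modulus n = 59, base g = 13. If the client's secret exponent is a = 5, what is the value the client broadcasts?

6

Public value = 13^5 (mod 59).
13^1 ≡ 13 (mod 59)
13^2 = (13^1)^2 ≡ 13^2 = 169 ≡ 51 (mod 59)
13^4 = (13^2)^2 ≡ 51^2 = 2601 ≡ 5 (mod 59)
13^5 = 13^4 · 13^1 ≡ 5 · 13 ≡ 6 (mod 59).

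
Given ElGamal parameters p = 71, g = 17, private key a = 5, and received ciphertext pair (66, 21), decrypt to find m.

50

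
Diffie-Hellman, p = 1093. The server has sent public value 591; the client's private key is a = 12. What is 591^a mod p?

16

Shared key K = 591^12 mod 1093.
591^1 ≡ 591 (mod 1093)
591^2 = (591^1)^2 ≡ 591^2 = 349281 ≡ 614 (mod 1093)
591^4 = (591^2)^2 ≡ 614^2 = 376996 ≡ 1004 (mod 1093)
591^8 = (591^4)^2 ≡ 1004^2 = 1008016 ≡ 270 (mod 1093)
591^12 = 591^8 · 591^4 ≡ 270 · 1004 ≡ 16 (mod 1093).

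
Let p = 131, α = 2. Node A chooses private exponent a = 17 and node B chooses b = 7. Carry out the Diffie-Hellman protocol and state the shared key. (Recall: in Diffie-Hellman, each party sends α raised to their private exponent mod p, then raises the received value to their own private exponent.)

30

Node A sends A = α^a mod p = 2^17 mod 131.
2^1 ≡ 2 (mod 131)
2^2 = (2^1)^2 ≡ 2^2 = 4 ≡ 4 (mod 131)
2^4 = (2^2)^2 ≡ 4^2 = 16 ≡ 16 (mod 131)
2^8 = (2^4)^2 ≡ 16^2 = 256 ≡ 125 (mod 131)
2^16 = (2^8)^2 ≡ 125^2 = 15625 ≡ 36 (mod 131)
2^17 = 2^16 · 2^1 ≡ 36 · 2 ≡ 72 (mod 131).
So A = 72. Node B then computes K = A^b mod p = 72^7 mod 131.
72^1 ≡ 72 (mod 131)
72^2 = (72^1)^2 ≡ 72^2 = 5184 ≡ 75 (mod 131)
72^4 = (72^2)^2 ≡ 75^2 = 5625 ≡ 123 (mod 131)
72^7 = 72^4 · 72^2 · 72^1 ≡ 123 · 75 · 72 ≡ 30 (mod 131).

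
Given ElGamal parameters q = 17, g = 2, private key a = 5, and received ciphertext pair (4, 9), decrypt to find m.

15

Shared mask s = c₁^a mod q = 4^5 mod 17.
4^1 ≡ 4 (mod 17)
4^2 = (4^1)^2 ≡ 4^2 = 16 ≡ 16 (mod 17)
4^4 = (4^2)^2 ≡ 16^2 = 256 ≡ 1 (mod 17)
4^5 = 4^4 · 4^1 ≡ 1 · 4 ≡ 4 (mod 17).
So s = 4; s⁻¹ ≡ 13 (mod 17).
m = c₂ · s⁻¹ mod 17 = 9 · 13 mod 17 = 15.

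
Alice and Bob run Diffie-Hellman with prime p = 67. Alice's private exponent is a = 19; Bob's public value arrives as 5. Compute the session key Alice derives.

Shared key K = 5^19 mod 67.
5^1 ≡ 5 (mod 67)
5^2 = (5^1)^2 ≡ 5^2 = 25 ≡ 25 (mod 67)
5^4 = (5^2)^2 ≡ 25^2 = 625 ≡ 22 (mod 67)
5^8 = (5^4)^2 ≡ 22^2 = 484 ≡ 15 (mod 67)
5^16 = (5^8)^2 ≡ 15^2 = 225 ≡ 24 (mod 67)
5^19 = 5^16 · 5^2 · 5^1 ≡ 24 · 25 · 5 ≡ 52 (mod 67).

52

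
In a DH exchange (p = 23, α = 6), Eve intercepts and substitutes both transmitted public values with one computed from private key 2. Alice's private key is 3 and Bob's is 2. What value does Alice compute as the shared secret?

12

Alice receives Eve's public value M = 6^2 mod 23 instead of the honest one.
6^1 ≡ 6 (mod 23)
6^2 = (6^1)^2 ≡ 6^2 = 36 ≡ 13 (mod 23)
So M = 13. Alice computes K = M^3 mod 23.
13^1 ≡ 13 (mod 23)
13^2 = (13^1)^2 ≡ 13^2 = 169 ≡ 8 (mod 23)
13^3 = 13^2 · 13^1 ≡ 8 · 13 ≡ 12 (mod 23).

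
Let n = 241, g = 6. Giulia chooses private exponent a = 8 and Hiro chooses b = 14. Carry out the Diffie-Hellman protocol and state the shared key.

205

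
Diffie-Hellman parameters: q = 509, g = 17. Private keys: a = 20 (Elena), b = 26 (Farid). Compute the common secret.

14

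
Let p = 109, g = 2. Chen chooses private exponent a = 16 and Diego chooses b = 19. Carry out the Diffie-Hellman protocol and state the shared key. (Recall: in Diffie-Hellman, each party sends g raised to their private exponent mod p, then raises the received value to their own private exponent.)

Diego sends B = g^b mod p = 2^19 mod 109.
2^1 ≡ 2 (mod 109)
2^2 = (2^1)^2 ≡ 2^2 = 4 ≡ 4 (mod 109)
2^4 = (2^2)^2 ≡ 4^2 = 16 ≡ 16 (mod 109)
2^8 = (2^4)^2 ≡ 16^2 = 256 ≡ 38 (mod 109)
2^16 = (2^8)^2 ≡ 38^2 = 1444 ≡ 27 (mod 109)
2^19 = 2^16 · 2^2 · 2^1 ≡ 27 · 4 · 2 ≡ 107 (mod 109).
So B = 107. Chen then computes K = B^a mod p = 107^16 mod 109.
107^1 ≡ 107 (mod 109)
107^2 = (107^1)^2 ≡ 107^2 = 11449 ≡ 4 (mod 109)
107^4 = (107^2)^2 ≡ 4^2 = 16 ≡ 16 (mod 109)
107^8 = (107^4)^2 ≡ 16^2 = 256 ≡ 38 (mod 109)
107^16 = (107^8)^2 ≡ 38^2 = 1444 ≡ 27 (mod 109)

27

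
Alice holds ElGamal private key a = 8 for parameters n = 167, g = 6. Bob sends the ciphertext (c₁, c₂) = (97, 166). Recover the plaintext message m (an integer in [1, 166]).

46

Shared mask s = c₁^a mod n = 97^8 mod 167.
97^1 ≡ 97 (mod 167)
97^2 = (97^1)^2 ≡ 97^2 = 9409 ≡ 57 (mod 167)
97^4 = (97^2)^2 ≡ 57^2 = 3249 ≡ 76 (mod 167)
97^8 = (97^4)^2 ≡ 76^2 = 5776 ≡ 98 (mod 167)
So s = 98; s⁻¹ ≡ 121 (mod 167).
m = c₂ · s⁻¹ mod 167 = 166 · 121 mod 167 = 46.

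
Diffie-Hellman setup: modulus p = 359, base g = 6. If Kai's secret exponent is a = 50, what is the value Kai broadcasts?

324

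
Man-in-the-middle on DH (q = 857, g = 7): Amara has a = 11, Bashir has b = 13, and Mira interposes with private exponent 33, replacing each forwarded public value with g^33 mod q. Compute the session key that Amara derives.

147

Amara receives Mira's public value M = 7^33 mod 857 instead of the honest one.
7^1 ≡ 7 (mod 857)
7^2 = (7^1)^2 ≡ 7^2 = 49 ≡ 49 (mod 857)
7^4 = (7^2)^2 ≡ 49^2 = 2401 ≡ 687 (mod 857)
7^8 = (7^4)^2 ≡ 687^2 = 471969 ≡ 619 (mod 857)
7^16 = (7^8)^2 ≡ 619^2 = 383161 ≡ 82 (mod 857)
7^32 = (7^16)^2 ≡ 82^2 = 6724 ≡ 725 (mod 857)
7^33 = 7^32 · 7^1 ≡ 725 · 7 ≡ 790 (mod 857).
So M = 790. Amara computes K = M^11 mod 857.
790^1 ≡ 790 (mod 857)
790^2 = (790^1)^2 ≡ 790^2 = 624100 ≡ 204 (mod 857)
790^4 = (790^2)^2 ≡ 204^2 = 41616 ≡ 480 (mod 857)
790^8 = (790^4)^2 ≡ 480^2 = 230400 ≡ 724 (mod 857)
790^11 = 790^8 · 790^2 · 790^1 ≡ 724 · 204 · 790 ≡ 147 (mod 857).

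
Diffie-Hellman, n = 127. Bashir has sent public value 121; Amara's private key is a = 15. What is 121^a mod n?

Shared key K = 121^15 mod 127.
121^1 ≡ 121 (mod 127)
121^2 = (121^1)^2 ≡ 121^2 = 14641 ≡ 36 (mod 127)
121^4 = (121^2)^2 ≡ 36^2 = 1296 ≡ 26 (mod 127)
121^8 = (121^4)^2 ≡ 26^2 = 676 ≡ 41 (mod 127)
121^15 = 121^8 · 121^4 · 121^2 · 121^1 ≡ 41 · 26 · 36 · 121 ≡ 122 (mod 127).

122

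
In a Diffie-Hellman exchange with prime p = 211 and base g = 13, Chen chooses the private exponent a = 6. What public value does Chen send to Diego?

Public value = 13^6 (mod 211).
13^1 ≡ 13 (mod 211)
13^2 = (13^1)^2 ≡ 13^2 = 169 ≡ 169 (mod 211)
13^4 = (13^2)^2 ≡ 169^2 = 28561 ≡ 76 (mod 211)
13^6 = 13^4 · 13^2 ≡ 76 · 169 ≡ 184 (mod 211).

184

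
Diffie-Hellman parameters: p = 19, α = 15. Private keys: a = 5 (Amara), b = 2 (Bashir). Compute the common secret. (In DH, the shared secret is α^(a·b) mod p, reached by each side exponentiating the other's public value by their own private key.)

Bashir sends B = α^b mod p = 15^2 mod 19.
15^1 ≡ 15 (mod 19)
15^2 = (15^1)^2 ≡ 15^2 = 225 ≡ 16 (mod 19)
So B = 16. Amara then computes K = B^a mod p = 16^5 mod 19.
16^1 ≡ 16 (mod 19)
16^2 = (16^1)^2 ≡ 16^2 = 256 ≡ 9 (mod 19)
16^4 = (16^2)^2 ≡ 9^2 = 81 ≡ 5 (mod 19)
16^5 = 16^4 · 16^1 ≡ 5 · 16 ≡ 4 (mod 19).

4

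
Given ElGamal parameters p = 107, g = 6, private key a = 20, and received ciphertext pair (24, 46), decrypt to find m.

Shared mask s = c₁^a mod p = 24^20 mod 107.
24^1 ≡ 24 (mod 107)
24^2 = (24^1)^2 ≡ 24^2 = 576 ≡ 41 (mod 107)
24^4 = (24^2)^2 ≡ 41^2 = 1681 ≡ 76 (mod 107)
24^8 = (24^4)^2 ≡ 76^2 = 5776 ≡ 105 (mod 107)
24^16 = (24^8)^2 ≡ 105^2 = 11025 ≡ 4 (mod 107)
24^20 = 24^16 · 24^4 ≡ 4 · 76 ≡ 90 (mod 107).
So s = 90; s⁻¹ ≡ 44 (mod 107).
m = c₂ · s⁻¹ mod 107 = 46 · 44 mod 107 = 98.

98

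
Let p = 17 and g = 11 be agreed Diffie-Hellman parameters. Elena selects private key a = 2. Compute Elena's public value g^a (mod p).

Public value = 11^2 (mod 17).
11^1 ≡ 11 (mod 17)
11^2 = (11^1)^2 ≡ 11^2 = 121 ≡ 2 (mod 17)

2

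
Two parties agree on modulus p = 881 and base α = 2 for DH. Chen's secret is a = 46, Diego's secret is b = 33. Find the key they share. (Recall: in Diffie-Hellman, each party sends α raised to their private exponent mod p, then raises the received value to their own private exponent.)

463

Diego sends B = α^b mod p = 2^33 mod 881.
2^1 ≡ 2 (mod 881)
2^2 = (2^1)^2 ≡ 2^2 = 4 ≡ 4 (mod 881)
2^4 = (2^2)^2 ≡ 4^2 = 16 ≡ 16 (mod 881)
2^8 = (2^4)^2 ≡ 16^2 = 256 ≡ 256 (mod 881)
2^16 = (2^8)^2 ≡ 256^2 = 65536 ≡ 342 (mod 881)
2^32 = (2^16)^2 ≡ 342^2 = 116964 ≡ 672 (mod 881)
2^33 = 2^32 · 2^1 ≡ 672 · 2 ≡ 463 (mod 881).
So B = 463. Chen then computes K = B^a mod p = 463^46 mod 881.
463^1 ≡ 463 (mod 881)
463^2 = (463^1)^2 ≡ 463^2 = 214369 ≡ 286 (mod 881)
463^4 = (463^2)^2 ≡ 286^2 = 81796 ≡ 744 (mod 881)
463^8 = (463^4)^2 ≡ 744^2 = 553536 ≡ 268 (mod 881)
463^16 = (463^8)^2 ≡ 268^2 = 71824 ≡ 463 (mod 881)
463^32 = (463^16)^2 ≡ 463^2 = 214369 ≡ 286 (mod 881)
463^46 = 463^32 · 463^8 · 463^4 · 463^2 ≡ 286 · 268 · 744 · 286 ≡ 463 (mod 881).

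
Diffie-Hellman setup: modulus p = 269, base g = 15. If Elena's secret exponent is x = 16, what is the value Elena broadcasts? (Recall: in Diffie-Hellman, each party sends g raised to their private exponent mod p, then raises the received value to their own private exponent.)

Public value = 15^16 (mod 269).
15^1 ≡ 15 (mod 269)
15^2 = (15^1)^2 ≡ 15^2 = 225 ≡ 225 (mod 269)
15^4 = (15^2)^2 ≡ 225^2 = 50625 ≡ 53 (mod 269)
15^8 = (15^4)^2 ≡ 53^2 = 2809 ≡ 119 (mod 269)
15^16 = (15^8)^2 ≡ 119^2 = 14161 ≡ 173 (mod 269)

173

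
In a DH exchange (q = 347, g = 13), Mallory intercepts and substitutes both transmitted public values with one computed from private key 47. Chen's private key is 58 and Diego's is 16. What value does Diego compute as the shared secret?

184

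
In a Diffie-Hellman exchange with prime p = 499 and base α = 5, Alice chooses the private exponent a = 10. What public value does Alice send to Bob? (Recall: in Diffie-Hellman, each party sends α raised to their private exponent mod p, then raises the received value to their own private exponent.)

195

Public value = 5^10 (mod 499).
5^1 ≡ 5 (mod 499)
5^2 = (5^1)^2 ≡ 5^2 = 25 ≡ 25 (mod 499)
5^4 = (5^2)^2 ≡ 25^2 = 625 ≡ 126 (mod 499)
5^8 = (5^4)^2 ≡ 126^2 = 15876 ≡ 407 (mod 499)
5^10 = 5^8 · 5^2 ≡ 407 · 25 ≡ 195 (mod 499).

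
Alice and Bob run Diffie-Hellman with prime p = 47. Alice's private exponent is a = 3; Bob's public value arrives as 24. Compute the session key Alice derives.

Shared key K = 24^3 mod 47.
24^1 ≡ 24 (mod 47)
24^2 = (24^1)^2 ≡ 24^2 = 576 ≡ 12 (mod 47)
24^3 = 24^2 · 24^1 ≡ 12 · 24 ≡ 6 (mod 47).

6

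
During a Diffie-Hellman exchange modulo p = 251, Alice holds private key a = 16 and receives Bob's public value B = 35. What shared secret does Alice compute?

Shared key K = 35^16 mod 251.
35^1 ≡ 35 (mod 251)
35^2 = (35^1)^2 ≡ 35^2 = 1225 ≡ 221 (mod 251)
35^4 = (35^2)^2 ≡ 221^2 = 48841 ≡ 147 (mod 251)
35^8 = (35^4)^2 ≡ 147^2 = 21609 ≡ 23 (mod 251)
35^16 = (35^8)^2 ≡ 23^2 = 529 ≡ 27 (mod 251)

27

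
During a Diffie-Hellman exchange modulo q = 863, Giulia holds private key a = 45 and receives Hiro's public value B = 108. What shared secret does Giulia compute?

Shared key K = 108^45 mod 863.
108^1 ≡ 108 (mod 863)
108^2 = (108^1)^2 ≡ 108^2 = 11664 ≡ 445 (mod 863)
108^4 = (108^2)^2 ≡ 445^2 = 198025 ≡ 398 (mod 863)
108^8 = (108^4)^2 ≡ 398^2 = 158404 ≡ 475 (mod 863)
108^16 = (108^8)^2 ≡ 475^2 = 225625 ≡ 382 (mod 863)
108^32 = (108^16)^2 ≡ 382^2 = 145924 ≡ 77 (mod 863)
108^45 = 108^32 · 108^8 · 108^4 · 108^1 ≡ 77 · 475 · 398 · 108 ≡ 618 (mod 863).

618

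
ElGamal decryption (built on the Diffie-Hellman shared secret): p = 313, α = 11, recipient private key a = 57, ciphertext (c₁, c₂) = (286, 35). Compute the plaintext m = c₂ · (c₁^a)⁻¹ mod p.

71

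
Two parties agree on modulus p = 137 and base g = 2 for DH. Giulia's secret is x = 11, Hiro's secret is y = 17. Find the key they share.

Giulia sends A = g^x mod p = 2^11 mod 137.
2^1 ≡ 2 (mod 137)
2^2 = (2^1)^2 ≡ 2^2 = 4 ≡ 4 (mod 137)
2^4 = (2^2)^2 ≡ 4^2 = 16 ≡ 16 (mod 137)
2^8 = (2^4)^2 ≡ 16^2 = 256 ≡ 119 (mod 137)
2^11 = 2^8 · 2^2 · 2^1 ≡ 119 · 4 · 2 ≡ 130 (mod 137).
So A = 130. Hiro then computes K = A^y mod p = 130^17 mod 137.
130^1 ≡ 130 (mod 137)
130^2 = (130^1)^2 ≡ 130^2 = 16900 ≡ 49 (mod 137)
130^4 = (130^2)^2 ≡ 49^2 = 2401 ≡ 72 (mod 137)
130^8 = (130^4)^2 ≡ 72^2 = 5184 ≡ 115 (mod 137)
130^16 = (130^8)^2 ≡ 115^2 = 13225 ≡ 73 (mod 137)
130^17 = 130^16 · 130^1 ≡ 73 · 130 ≡ 37 (mod 137).

37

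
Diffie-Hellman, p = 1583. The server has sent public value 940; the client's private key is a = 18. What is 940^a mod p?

Shared key K = 940^18 mod 1583.
940^1 ≡ 940 (mod 1583)
940^2 = (940^1)^2 ≡ 940^2 = 883600 ≡ 286 (mod 1583)
940^4 = (940^2)^2 ≡ 286^2 = 81796 ≡ 1063 (mod 1583)
940^8 = (940^4)^2 ≡ 1063^2 = 1129969 ≡ 1290 (mod 1583)
940^16 = (940^8)^2 ≡ 1290^2 = 1664100 ≡ 367 (mod 1583)
940^18 = 940^16 · 940^2 ≡ 367 · 286 ≡ 484 (mod 1583).

484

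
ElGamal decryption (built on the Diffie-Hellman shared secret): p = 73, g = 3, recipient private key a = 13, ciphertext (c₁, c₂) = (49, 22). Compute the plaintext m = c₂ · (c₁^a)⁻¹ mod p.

66

Shared mask s = c₁^a mod p = 49^13 mod 73.
49^1 ≡ 49 (mod 73)
49^2 = (49^1)^2 ≡ 49^2 = 2401 ≡ 65 (mod 73)
49^4 = (49^2)^2 ≡ 65^2 = 4225 ≡ 64 (mod 73)
49^8 = (49^4)^2 ≡ 64^2 = 4096 ≡ 8 (mod 73)
49^13 = 49^8 · 49^4 · 49^1 ≡ 8 · 64 · 49 ≡ 49 (mod 73).
So s = 49; s⁻¹ ≡ 3 (mod 73).
m = c₂ · s⁻¹ mod 73 = 22 · 3 mod 73 = 66.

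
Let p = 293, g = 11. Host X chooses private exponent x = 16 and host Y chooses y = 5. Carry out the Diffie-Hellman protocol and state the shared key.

Host Y sends B = g^y mod p = 11^5 mod 293.
11^1 ≡ 11 (mod 293)
11^2 = (11^1)^2 ≡ 11^2 = 121 ≡ 121 (mod 293)
11^4 = (11^2)^2 ≡ 121^2 = 14641 ≡ 284 (mod 293)
11^5 = 11^4 · 11^1 ≡ 284 · 11 ≡ 194 (mod 293).
So B = 194. Host X then computes K = B^x mod p = 194^16 mod 293.
194^1 ≡ 194 (mod 293)
194^2 = (194^1)^2 ≡ 194^2 = 37636 ≡ 132 (mod 293)
194^4 = (194^2)^2 ≡ 132^2 = 17424 ≡ 137 (mod 293)
194^8 = (194^4)^2 ≡ 137^2 = 18769 ≡ 17 (mod 293)
194^16 = (194^8)^2 ≡ 17^2 = 289 ≡ 289 (mod 293)

289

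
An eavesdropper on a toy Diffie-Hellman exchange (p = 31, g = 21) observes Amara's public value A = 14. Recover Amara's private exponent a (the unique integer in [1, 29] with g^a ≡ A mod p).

Try successive powers of 21 modulo 31:
21^1 ≡ 21
21^2 ≡ 7
21^3 ≡ 23
21^4 ≡ 18
21^5 ≡ 6
21^6 ≡ 2
21^7 ≡ 11
21^8 ≡ 14
Found: a = 8.

8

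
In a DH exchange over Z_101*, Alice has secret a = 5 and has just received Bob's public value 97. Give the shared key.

87

Shared key K = 97^5 mod 101.
97^1 ≡ 97 (mod 101)
97^2 = (97^1)^2 ≡ 97^2 = 9409 ≡ 16 (mod 101)
97^4 = (97^2)^2 ≡ 16^2 = 256 ≡ 54 (mod 101)
97^5 = 97^4 · 97^1 ≡ 54 · 97 ≡ 87 (mod 101).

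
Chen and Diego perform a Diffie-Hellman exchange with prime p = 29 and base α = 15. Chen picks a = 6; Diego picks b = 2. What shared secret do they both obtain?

25

Diego sends B = α^b mod p = 15^2 mod 29.
15^1 ≡ 15 (mod 29)
15^2 = (15^1)^2 ≡ 15^2 = 225 ≡ 22 (mod 29)
So B = 22. Chen then computes K = B^a mod p = 22^6 mod 29.
22^1 ≡ 22 (mod 29)
22^2 = (22^1)^2 ≡ 22^2 = 484 ≡ 20 (mod 29)
22^4 = (22^2)^2 ≡ 20^2 = 400 ≡ 23 (mod 29)
22^6 = 22^4 · 22^2 ≡ 23 · 20 ≡ 25 (mod 29).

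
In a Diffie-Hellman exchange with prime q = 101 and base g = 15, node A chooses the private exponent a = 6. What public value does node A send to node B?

47

Public value = 15^{6} \pmod{101}.
15^1 ≡ 15 (mod 101)
15^2 = (15^1)^2 ≡ 15^2 = 225 ≡ 23 (mod 101)
15^4 = (15^2)^2 ≡ 23^2 = 529 ≡ 24 (mod 101)
15^6 = 15^4 · 15^2 ≡ 24 · 23 ≡ 47 (mod 101).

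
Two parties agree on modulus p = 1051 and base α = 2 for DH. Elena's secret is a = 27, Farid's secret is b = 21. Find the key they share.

Farid sends B = α^b mod p = 2^21 mod 1051.
2^1 ≡ 2 (mod 1051)
2^2 = (2^1)^2 ≡ 2^2 = 4 ≡ 4 (mod 1051)
2^4 = (2^2)^2 ≡ 4^2 = 16 ≡ 16 (mod 1051)
2^8 = (2^4)^2 ≡ 16^2 = 256 ≡ 256 (mod 1051)
2^16 = (2^8)^2 ≡ 256^2 = 65536 ≡ 374 (mod 1051)
2^21 = 2^16 · 2^4 · 2^1 ≡ 374 · 16 · 2 ≡ 407 (mod 1051).
So B = 407. Elena then computes K = B^a mod p = 407^27 mod 1051.
407^1 ≡ 407 (mod 1051)
407^2 = (407^1)^2 ≡ 407^2 = 165649 ≡ 642 (mod 1051)
407^4 = (407^2)^2 ≡ 642^2 = 412164 ≡ 172 (mod 1051)
407^8 = (407^4)^2 ≡ 172^2 = 29584 ≡ 156 (mod 1051)
407^16 = (407^8)^2 ≡ 156^2 = 24336 ≡ 163 (mod 1051)
407^27 = 407^16 · 407^8 · 407^2 · 407^1 ≡ 163 · 156 · 642 · 407 ≡ 409 (mod 1051).

409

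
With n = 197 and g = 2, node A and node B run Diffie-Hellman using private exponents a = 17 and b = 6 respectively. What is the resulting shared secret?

181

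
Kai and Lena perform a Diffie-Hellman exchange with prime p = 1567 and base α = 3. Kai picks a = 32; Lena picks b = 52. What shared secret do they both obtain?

1151

Kai sends A = α^a mod p = 3^32 mod 1567.
3^1 ≡ 3 (mod 1567)
3^2 = (3^1)^2 ≡ 3^2 = 9 ≡ 9 (mod 1567)
3^4 = (3^2)^2 ≡ 9^2 = 81 ≡ 81 (mod 1567)
3^8 = (3^4)^2 ≡ 81^2 = 6561 ≡ 293 (mod 1567)
3^16 = (3^8)^2 ≡ 293^2 = 85849 ≡ 1231 (mod 1567)
3^32 = (3^16)^2 ≡ 1231^2 = 1515361 ≡ 72 (mod 1567)
So A = 72. Lena then computes K = A^b mod p = 72^52 mod 1567.
72^1 ≡ 72 (mod 1567)
72^2 = (72^1)^2 ≡ 72^2 = 5184 ≡ 483 (mod 1567)
72^4 = (72^2)^2 ≡ 483^2 = 233289 ≡ 1373 (mod 1567)
72^8 = (72^4)^2 ≡ 1373^2 = 1885129 ≡ 28 (mod 1567)
72^16 = (72^8)^2 ≡ 28^2 = 784 ≡ 784 (mod 1567)
72^32 = (72^16)^2 ≡ 784^2 = 614656 ≡ 392 (mod 1567)
72^52 = 72^32 · 72^16 · 72^4 ≡ 392 · 784 · 1373 ≡ 1151 (mod 1567).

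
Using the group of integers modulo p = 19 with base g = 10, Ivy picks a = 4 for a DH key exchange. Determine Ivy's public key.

6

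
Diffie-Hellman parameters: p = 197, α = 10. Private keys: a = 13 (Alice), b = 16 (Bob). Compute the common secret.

Bob sends B = α^b mod p = 10^16 mod 197.
10^1 ≡ 10 (mod 197)
10^2 = (10^1)^2 ≡ 10^2 = 100 ≡ 100 (mod 197)
10^4 = (10^2)^2 ≡ 100^2 = 10000 ≡ 150 (mod 197)
10^8 = (10^4)^2 ≡ 150^2 = 22500 ≡ 42 (mod 197)
10^16 = (10^8)^2 ≡ 42^2 = 1764 ≡ 188 (mod 197)
So B = 188. Alice then computes K = B^a mod p = 188^13 mod 197.
188^1 ≡ 188 (mod 197)
188^2 = (188^1)^2 ≡ 188^2 = 35344 ≡ 81 (mod 197)
188^4 = (188^2)^2 ≡ 81^2 = 6561 ≡ 60 (mod 197)
188^8 = (188^4)^2 ≡ 60^2 = 3600 ≡ 54 (mod 197)
188^13 = 188^8 · 188^4 · 188^1 ≡ 54 · 60 · 188 ≡ 193 (mod 197).

193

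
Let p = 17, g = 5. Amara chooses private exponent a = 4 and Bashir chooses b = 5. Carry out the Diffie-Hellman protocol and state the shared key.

13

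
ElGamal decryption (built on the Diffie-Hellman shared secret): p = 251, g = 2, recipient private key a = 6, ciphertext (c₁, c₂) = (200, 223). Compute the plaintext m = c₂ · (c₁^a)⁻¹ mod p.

116

Shared mask s = c₁^a mod p = 200^6 mod 251.
200^1 ≡ 200 (mod 251)
200^2 = (200^1)^2 ≡ 200^2 = 40000 ≡ 91 (mod 251)
200^4 = (200^2)^2 ≡ 91^2 = 8281 ≡ 249 (mod 251)
200^6 = 200^4 · 200^2 ≡ 249 · 91 ≡ 69 (mod 251).
So s = 69; s⁻¹ ≡ 211 (mod 251).
m = c₂ · s⁻¹ mod 251 = 223 · 211 mod 251 = 116.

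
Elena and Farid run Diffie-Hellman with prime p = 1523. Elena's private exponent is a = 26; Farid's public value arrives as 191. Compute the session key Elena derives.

887

Shared key K = 191^26 mod 1523.
191^1 ≡ 191 (mod 1523)
191^2 = (191^1)^2 ≡ 191^2 = 36481 ≡ 1452 (mod 1523)
191^4 = (191^2)^2 ≡ 1452^2 = 2108304 ≡ 472 (mod 1523)
191^8 = (191^4)^2 ≡ 472^2 = 222784 ≡ 426 (mod 1523)
191^16 = (191^8)^2 ≡ 426^2 = 181476 ≡ 239 (mod 1523)
191^26 = 191^16 · 191^8 · 191^2 ≡ 239 · 426 · 1452 ≡ 887 (mod 1523).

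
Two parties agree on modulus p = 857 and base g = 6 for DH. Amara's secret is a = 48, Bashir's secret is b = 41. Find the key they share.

787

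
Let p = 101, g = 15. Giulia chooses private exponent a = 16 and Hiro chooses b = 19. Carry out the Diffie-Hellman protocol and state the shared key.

24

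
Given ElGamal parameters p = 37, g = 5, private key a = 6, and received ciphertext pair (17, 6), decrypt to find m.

Shared mask s = c₁^a mod p = 17^6 mod 37.
17^1 ≡ 17 (mod 37)
17^2 = (17^1)^2 ≡ 17^2 = 289 ≡ 30 (mod 37)
17^4 = (17^2)^2 ≡ 30^2 = 900 ≡ 12 (mod 37)
17^6 = 17^4 · 17^2 ≡ 12 · 30 ≡ 27 (mod 37).
So s = 27; s⁻¹ ≡ 11 (mod 37).
m = c₂ · s⁻¹ mod 37 = 6 · 11 mod 37 = 29.

29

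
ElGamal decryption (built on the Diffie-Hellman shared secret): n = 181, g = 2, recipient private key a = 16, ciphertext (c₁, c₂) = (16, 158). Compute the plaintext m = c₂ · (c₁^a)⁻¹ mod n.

Shared mask s = c₁^a mod n = 16^16 mod 181.
16^1 ≡ 16 (mod 181)
16^2 = (16^1)^2 ≡ 16^2 = 256 ≡ 75 (mod 181)
16^4 = (16^2)^2 ≡ 75^2 = 5625 ≡ 14 (mod 181)
16^8 = (16^4)^2 ≡ 14^2 = 196 ≡ 15 (mod 181)
16^16 = (16^8)^2 ≡ 15^2 = 225 ≡ 44 (mod 181)
So s = 44; s⁻¹ ≡ 144 (mod 181).
m = c₂ · s⁻¹ mod 181 = 158 · 144 mod 181 = 127.

127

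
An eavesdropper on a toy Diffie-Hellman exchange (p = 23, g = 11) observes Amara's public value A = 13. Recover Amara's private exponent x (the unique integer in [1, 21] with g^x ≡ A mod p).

Try successive powers of 11 modulo 23:
11^1 ≡ 11
11^2 ≡ 6
11^3 ≡ 20
11^4 ≡ 13
Found: x = 4.

4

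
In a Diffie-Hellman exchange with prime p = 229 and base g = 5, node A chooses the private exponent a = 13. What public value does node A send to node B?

76

Public value = 5^13 (mod 229).
5^1 ≡ 5 (mod 229)
5^2 = (5^1)^2 ≡ 5^2 = 25 ≡ 25 (mod 229)
5^4 = (5^2)^2 ≡ 25^2 = 625 ≡ 167 (mod 229)
5^8 = (5^4)^2 ≡ 167^2 = 27889 ≡ 180 (mod 229)
5^13 = 5^8 · 5^4 · 5^1 ≡ 180 · 167 · 5 ≡ 76 (mod 229).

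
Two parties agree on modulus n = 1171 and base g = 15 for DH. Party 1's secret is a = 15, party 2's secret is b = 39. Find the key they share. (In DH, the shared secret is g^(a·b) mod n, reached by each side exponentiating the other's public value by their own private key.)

1170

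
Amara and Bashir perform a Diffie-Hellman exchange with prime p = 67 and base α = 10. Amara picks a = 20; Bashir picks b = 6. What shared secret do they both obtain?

Amara sends A = α^a mod p = 10^20 mod 67.
10^1 ≡ 10 (mod 67)
10^2 = (10^1)^2 ≡ 10^2 = 100 ≡ 33 (mod 67)
10^4 = (10^2)^2 ≡ 33^2 = 1089 ≡ 17 (mod 67)
10^8 = (10^4)^2 ≡ 17^2 = 289 ≡ 21 (mod 67)
10^16 = (10^8)^2 ≡ 21^2 = 441 ≡ 39 (mod 67)
10^20 = 10^16 · 10^4 ≡ 39 · 17 ≡ 60 (mod 67).
So A = 60. Bashir then computes K = A^b mod p = 60^6 mod 67.
60^1 ≡ 60 (mod 67)
60^2 = (60^1)^2 ≡ 60^2 = 3600 ≡ 49 (mod 67)
60^4 = (60^2)^2 ≡ 49^2 = 2401 ≡ 56 (mod 67)
60^6 = 60^4 · 60^2 ≡ 56 · 49 ≡ 64 (mod 67).

64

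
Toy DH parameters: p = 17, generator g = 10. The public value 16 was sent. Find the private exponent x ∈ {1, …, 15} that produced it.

8

Try successive powers of 10 modulo 17:
10^1 ≡ 10
10^2 ≡ 15
10^3 ≡ 14
10^4 ≡ 4
10^5 ≡ 6
10^6 ≡ 9
10^7 ≡ 5
10^8 ≡ 16
Found: x = 8.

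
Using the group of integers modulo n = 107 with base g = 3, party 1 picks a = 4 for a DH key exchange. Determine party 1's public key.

81

Public value = 3^4 (mod 107).
3^1 ≡ 3 (mod 107)
3^2 = (3^1)^2 ≡ 3^2 = 9 ≡ 9 (mod 107)
3^4 = (3^2)^2 ≡ 9^2 = 81 ≡ 81 (mod 107)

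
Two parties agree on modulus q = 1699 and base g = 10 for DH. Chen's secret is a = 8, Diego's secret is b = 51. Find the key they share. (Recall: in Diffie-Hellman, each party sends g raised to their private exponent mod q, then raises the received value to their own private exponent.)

114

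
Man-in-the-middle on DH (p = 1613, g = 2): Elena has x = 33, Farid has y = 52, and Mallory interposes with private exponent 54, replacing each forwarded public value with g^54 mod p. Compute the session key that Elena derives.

Elena receives Mallory's public value M = 2^54 mod 1613 instead of the honest one.
2^1 ≡ 2 (mod 1613)
2^2 = (2^1)^2 ≡ 2^2 = 4 ≡ 4 (mod 1613)
2^4 = (2^2)^2 ≡ 4^2 = 16 ≡ 16 (mod 1613)
2^8 = (2^4)^2 ≡ 16^2 = 256 ≡ 256 (mod 1613)
2^16 = (2^8)^2 ≡ 256^2 = 65536 ≡ 1016 (mod 1613)
2^32 = (2^16)^2 ≡ 1016^2 = 1032256 ≡ 1549 (mod 1613)
2^54 = 2^32 · 2^16 · 2^4 · 2^2 ≡ 1549 · 1016 · 16 · 4 ≡ 4 (mod 1613).
So M = 4. Elena computes K = M^33 mod 1613.
4^1 ≡ 4 (mod 1613)
4^2 = (4^1)^2 ≡ 4^2 = 16 ≡ 16 (mod 1613)
4^4 = (4^2)^2 ≡ 16^2 = 256 ≡ 256 (mod 1613)
4^8 = (4^4)^2 ≡ 256^2 = 65536 ≡ 1016 (mod 1613)
4^16 = (4^8)^2 ≡ 1016^2 = 1032256 ≡ 1549 (mod 1613)
4^32 = (4^16)^2 ≡ 1549^2 = 2399401 ≡ 870 (mod 1613)
4^33 = 4^32 · 4^1 ≡ 870 · 4 ≡ 254 (mod 1613).

254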